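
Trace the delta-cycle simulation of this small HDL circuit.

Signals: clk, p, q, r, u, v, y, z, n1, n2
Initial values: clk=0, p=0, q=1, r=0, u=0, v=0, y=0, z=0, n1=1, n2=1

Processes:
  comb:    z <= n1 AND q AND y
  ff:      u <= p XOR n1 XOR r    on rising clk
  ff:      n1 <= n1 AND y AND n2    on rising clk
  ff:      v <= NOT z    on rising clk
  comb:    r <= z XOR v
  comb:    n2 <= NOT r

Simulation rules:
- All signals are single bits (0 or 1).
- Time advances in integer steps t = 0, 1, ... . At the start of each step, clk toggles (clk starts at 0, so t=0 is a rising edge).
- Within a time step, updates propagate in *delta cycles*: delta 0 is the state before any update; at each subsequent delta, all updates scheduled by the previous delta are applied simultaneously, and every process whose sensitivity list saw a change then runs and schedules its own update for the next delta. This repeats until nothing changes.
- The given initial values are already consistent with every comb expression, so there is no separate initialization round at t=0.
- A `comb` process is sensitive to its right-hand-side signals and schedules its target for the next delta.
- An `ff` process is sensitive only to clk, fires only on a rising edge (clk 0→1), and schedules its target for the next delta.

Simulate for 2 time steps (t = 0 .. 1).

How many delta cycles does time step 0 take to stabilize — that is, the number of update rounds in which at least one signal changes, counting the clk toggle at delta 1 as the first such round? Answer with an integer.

4

t=0 Δ0: q=1 clk=0 z=0 y=0 r=0 n2=1 n1=1 v=0 u=0 p=0
  Δ1: clk:0→1
  Δ2: n1:1→0, v:0→1, u:0→1
  Δ3: r:0→1
  Δ4: n2:1→0
  (4Δ to stable)
t=1 Δ0: q=1 clk=1 z=0 y=0 r=1 n2=0 n1=0 v=1 u=1 p=0
  Δ1: clk:1→0
  (1Δ to stable)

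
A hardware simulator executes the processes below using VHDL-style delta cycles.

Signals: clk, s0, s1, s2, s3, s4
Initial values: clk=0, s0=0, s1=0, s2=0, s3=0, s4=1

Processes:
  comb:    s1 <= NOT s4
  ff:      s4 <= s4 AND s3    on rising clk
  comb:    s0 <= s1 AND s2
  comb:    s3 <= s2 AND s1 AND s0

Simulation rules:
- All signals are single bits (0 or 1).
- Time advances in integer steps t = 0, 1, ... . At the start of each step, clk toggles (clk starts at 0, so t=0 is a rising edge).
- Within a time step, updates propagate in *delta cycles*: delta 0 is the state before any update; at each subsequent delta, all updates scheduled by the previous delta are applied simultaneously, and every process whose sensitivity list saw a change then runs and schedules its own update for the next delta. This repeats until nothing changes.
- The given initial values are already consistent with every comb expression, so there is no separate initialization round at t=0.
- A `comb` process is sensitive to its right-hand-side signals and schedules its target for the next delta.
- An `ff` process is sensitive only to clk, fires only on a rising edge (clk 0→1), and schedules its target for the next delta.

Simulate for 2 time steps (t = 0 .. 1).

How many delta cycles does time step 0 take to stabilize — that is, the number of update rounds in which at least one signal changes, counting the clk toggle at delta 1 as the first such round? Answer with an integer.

3

t=0 Δ0: clk=0 s1=0 s3=0 s4=1 s2=0 s0=0
  Δ1: clk:0→1
  Δ2: s4:1→0
  Δ3: s1:0→1
  (3Δ to stable)
t=1 Δ0: clk=1 s1=1 s3=0 s4=0 s2=0 s0=0
  Δ1: clk:1→0
  (1Δ to stable)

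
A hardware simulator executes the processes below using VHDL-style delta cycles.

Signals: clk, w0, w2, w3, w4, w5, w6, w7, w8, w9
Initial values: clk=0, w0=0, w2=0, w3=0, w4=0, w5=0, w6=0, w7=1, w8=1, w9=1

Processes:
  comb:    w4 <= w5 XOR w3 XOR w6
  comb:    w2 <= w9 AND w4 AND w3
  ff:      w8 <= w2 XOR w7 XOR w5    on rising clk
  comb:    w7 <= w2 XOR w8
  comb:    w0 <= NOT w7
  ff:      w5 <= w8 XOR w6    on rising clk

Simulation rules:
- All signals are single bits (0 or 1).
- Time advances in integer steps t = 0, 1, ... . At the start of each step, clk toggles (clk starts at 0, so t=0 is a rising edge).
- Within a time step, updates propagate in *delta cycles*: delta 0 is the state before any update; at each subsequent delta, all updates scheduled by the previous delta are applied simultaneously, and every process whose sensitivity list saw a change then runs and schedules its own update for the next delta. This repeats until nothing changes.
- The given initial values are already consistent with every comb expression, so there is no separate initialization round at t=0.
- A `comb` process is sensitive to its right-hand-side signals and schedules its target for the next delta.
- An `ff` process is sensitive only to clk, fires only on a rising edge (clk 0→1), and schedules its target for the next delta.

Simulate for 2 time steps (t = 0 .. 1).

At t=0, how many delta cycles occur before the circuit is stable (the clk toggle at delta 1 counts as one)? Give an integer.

[bits: w4,clk,w7,w8,w0,w9,w2,w5,w6,w3]
t=0: Δ0=0011010000 Δ1=0111010000 Δ2=0111010100 Δ3=1111010100 | 3Δ
t=1: Δ0=1111010100 Δ1=1011010100 | 1Δ

3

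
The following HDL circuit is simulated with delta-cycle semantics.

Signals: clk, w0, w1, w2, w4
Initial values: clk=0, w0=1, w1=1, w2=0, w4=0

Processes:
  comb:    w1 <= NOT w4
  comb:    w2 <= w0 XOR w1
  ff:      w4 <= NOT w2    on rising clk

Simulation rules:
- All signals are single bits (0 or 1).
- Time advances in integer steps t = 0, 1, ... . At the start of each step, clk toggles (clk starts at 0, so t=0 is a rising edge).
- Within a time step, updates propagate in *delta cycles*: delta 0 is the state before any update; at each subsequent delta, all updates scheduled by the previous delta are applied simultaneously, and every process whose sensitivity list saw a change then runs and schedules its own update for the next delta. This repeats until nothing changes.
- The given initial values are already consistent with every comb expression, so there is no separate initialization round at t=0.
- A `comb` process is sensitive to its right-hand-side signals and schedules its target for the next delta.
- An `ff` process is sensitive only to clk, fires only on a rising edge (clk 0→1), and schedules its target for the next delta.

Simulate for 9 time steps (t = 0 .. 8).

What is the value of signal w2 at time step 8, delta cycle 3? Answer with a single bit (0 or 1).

0

t0.Δ0 w1=1 clk=0 w0=1 w2=0 w4=0
t0.Δ1 w1=1 clk=1 w0=1 w2=0 w4=0
t0.Δ2 w1=1 clk=1 w0=1 w2=0 w4=1
t0.Δ3 w1=0 clk=1 w0=1 w2=0 w4=1
t0.Δ4 w1=0 clk=1 w0=1 w2=1 w4=1
t1.Δ0 w1=0 clk=1 w0=1 w2=1 w4=1
t1.Δ1 w1=0 clk=0 w0=1 w2=1 w4=1
t2.Δ0 w1=0 clk=0 w0=1 w2=1 w4=1
t2.Δ1 w1=0 clk=1 w0=1 w2=1 w4=1
t2.Δ2 w1=0 clk=1 w0=1 w2=1 w4=0
t2.Δ3 w1=1 clk=1 w0=1 w2=1 w4=0
t2.Δ4 w1=1 clk=1 w0=1 w2=0 w4=0
t3.Δ0 w1=1 clk=1 w0=1 w2=0 w4=0
t3.Δ1 w1=1 clk=0 w0=1 w2=0 w4=0
t4.Δ0 w1=1 clk=0 w0=1 w2=0 w4=0
t4.Δ1 w1=1 clk=1 w0=1 w2=0 w4=0
t4.Δ2 w1=1 clk=1 w0=1 w2=0 w4=1
t4.Δ3 w1=0 clk=1 w0=1 w2=0 w4=1
t4.Δ4 w1=0 clk=1 w0=1 w2=1 w4=1
t5.Δ0 w1=0 clk=1 w0=1 w2=1 w4=1
t5.Δ1 w1=0 clk=0 w0=1 w2=1 w4=1
t6.Δ0 w1=0 clk=0 w0=1 w2=1 w4=1
t6.Δ1 w1=0 clk=1 w0=1 w2=1 w4=1
t6.Δ2 w1=0 clk=1 w0=1 w2=1 w4=0
t6.Δ3 w1=1 clk=1 w0=1 w2=1 w4=0
t6.Δ4 w1=1 clk=1 w0=1 w2=0 w4=0
t7.Δ0 w1=1 clk=1 w0=1 w2=0 w4=0
t7.Δ1 w1=1 clk=0 w0=1 w2=0 w4=0
t8.Δ0 w1=1 clk=0 w0=1 w2=0 w4=0
t8.Δ1 w1=1 clk=1 w0=1 w2=0 w4=0
t8.Δ2 w1=1 clk=1 w0=1 w2=0 w4=1
t8.Δ3 w1=0 clk=1 w0=1 w2=0 w4=1
t8.Δ4 w1=0 clk=1 w0=1 w2=1 w4=1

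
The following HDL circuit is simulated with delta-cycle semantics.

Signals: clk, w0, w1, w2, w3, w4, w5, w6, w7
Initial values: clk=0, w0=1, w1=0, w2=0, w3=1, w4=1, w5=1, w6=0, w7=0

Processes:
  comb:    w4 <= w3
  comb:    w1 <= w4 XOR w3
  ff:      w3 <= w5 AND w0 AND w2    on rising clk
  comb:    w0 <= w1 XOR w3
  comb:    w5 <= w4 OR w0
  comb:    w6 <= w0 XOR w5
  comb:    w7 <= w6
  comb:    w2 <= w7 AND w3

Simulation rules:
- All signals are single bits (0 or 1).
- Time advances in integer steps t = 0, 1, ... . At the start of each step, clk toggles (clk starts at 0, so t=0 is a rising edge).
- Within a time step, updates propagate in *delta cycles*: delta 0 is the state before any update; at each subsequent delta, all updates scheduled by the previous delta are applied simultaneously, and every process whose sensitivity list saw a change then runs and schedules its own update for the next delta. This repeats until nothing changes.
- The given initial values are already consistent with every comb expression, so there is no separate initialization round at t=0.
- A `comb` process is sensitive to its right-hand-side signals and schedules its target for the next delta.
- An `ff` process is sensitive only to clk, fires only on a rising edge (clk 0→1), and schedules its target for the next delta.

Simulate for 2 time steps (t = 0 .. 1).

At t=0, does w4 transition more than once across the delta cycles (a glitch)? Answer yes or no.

[bits: w0,w4,w5,w3,w7,w2,w1,clk,w6]
t=0: Δ0=111100000 Δ1=111100010 Δ2=111000010 Δ3=001000110 Δ4=100000011 Δ5=001010011 Δ6=000010011 Δ7=000010010 Δ8=000000010 | 8Δ
t=1: Δ0=000000010 Δ1=000000000 | 1Δ

no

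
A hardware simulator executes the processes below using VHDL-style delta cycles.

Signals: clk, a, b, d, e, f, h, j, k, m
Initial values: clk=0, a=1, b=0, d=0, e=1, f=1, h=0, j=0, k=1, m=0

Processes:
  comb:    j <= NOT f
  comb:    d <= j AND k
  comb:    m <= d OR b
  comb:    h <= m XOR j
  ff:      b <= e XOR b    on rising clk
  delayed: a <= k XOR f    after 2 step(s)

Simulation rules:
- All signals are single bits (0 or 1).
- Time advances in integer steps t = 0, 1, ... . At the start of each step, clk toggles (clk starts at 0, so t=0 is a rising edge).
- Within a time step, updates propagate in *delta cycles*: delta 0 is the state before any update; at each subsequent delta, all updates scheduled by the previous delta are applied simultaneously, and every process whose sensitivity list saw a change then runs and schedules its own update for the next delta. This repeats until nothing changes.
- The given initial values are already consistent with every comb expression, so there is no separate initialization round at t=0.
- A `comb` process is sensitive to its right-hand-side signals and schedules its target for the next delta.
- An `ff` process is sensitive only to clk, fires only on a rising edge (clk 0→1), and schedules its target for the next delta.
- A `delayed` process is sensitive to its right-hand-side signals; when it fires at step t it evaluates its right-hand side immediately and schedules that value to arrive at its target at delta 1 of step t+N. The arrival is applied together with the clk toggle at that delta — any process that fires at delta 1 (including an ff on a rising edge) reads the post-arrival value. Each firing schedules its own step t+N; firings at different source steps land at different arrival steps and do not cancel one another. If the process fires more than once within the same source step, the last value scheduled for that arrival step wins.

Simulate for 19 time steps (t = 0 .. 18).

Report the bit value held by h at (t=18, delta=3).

1

[bits: f,b,k,j,d,e,a,m,clk,h]
t=0: Δ0=1010011000 Δ1=1010011010 Δ2=1110011010 Δ3=1110011110 Δ4=1110011111 | 4Δ
t=1: Δ0=1110011111 Δ1=1110011101 | 1Δ
t=2: Δ0=1110011101 Δ1=1110011111 Δ2=1010011111 Δ3=1010011011 Δ4=1010011010 | 4Δ
t=3: Δ0=1010011010 Δ1=1010011000 | 1Δ
t=4: Δ0=1010011000 Δ1=1010011010 Δ2=1110011010 Δ3=1110011110 Δ4=1110011111 | 4Δ
t=5: Δ0=1110011111 Δ1=1110011101 | 1Δ
t=6: Δ0=1110011101 Δ1=1110011111 Δ2=1010011111 Δ3=1010011011 Δ4=1010011010 | 4Δ
t=7: Δ0=1010011010 Δ1=1010011000 | 1Δ
t=8: Δ0=1010011000 Δ1=1010011010 Δ2=1110011010 Δ3=1110011110 Δ4=1110011111 | 4Δ
t=9: Δ0=1110011111 Δ1=1110011101 | 1Δ
t=10: Δ0=1110011101 Δ1=1110011111 Δ2=1010011111 Δ3=1010011011 Δ4=1010011010 | 4Δ
t=11: Δ0=1010011010 Δ1=1010011000 | 1Δ
t=12: Δ0=1010011000 Δ1=1010011010 Δ2=1110011010 Δ3=1110011110 Δ4=1110011111 | 4Δ
t=13: Δ0=1110011111 Δ1=1110011101 | 1Δ
t=14: Δ0=1110011101 Δ1=1110011111 Δ2=1010011111 Δ3=1010011011 Δ4=1010011010 | 4Δ
t=15: Δ0=1010011010 Δ1=1010011000 | 1Δ
t=16: Δ0=1010011000 Δ1=1010011010 Δ2=1110011010 Δ3=1110011110 Δ4=1110011111 | 4Δ
t=17: Δ0=1110011111 Δ1=1110011101 | 1Δ
t=18: Δ0=1110011101 Δ1=1110011111 Δ2=1010011111 Δ3=1010011011 Δ4=1010011010 | 4Δ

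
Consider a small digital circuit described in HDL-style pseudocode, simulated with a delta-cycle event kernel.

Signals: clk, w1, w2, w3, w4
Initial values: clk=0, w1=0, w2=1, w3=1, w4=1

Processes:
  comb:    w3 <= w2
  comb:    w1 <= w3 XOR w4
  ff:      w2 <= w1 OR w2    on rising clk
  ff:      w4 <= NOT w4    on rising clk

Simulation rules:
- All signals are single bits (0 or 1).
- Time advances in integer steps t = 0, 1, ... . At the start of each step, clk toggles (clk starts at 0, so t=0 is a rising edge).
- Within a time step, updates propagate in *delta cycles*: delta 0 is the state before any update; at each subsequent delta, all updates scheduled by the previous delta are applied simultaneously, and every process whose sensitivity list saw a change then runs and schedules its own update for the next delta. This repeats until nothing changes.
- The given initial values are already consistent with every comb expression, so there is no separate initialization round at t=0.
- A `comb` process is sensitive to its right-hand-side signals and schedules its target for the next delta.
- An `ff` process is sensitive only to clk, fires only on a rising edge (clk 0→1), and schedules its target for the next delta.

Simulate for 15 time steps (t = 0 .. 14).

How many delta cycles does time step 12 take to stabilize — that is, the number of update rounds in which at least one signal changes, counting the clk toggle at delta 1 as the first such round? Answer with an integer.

3

t=0 Δ0: w1=0 clk=0 w4=1 w3=1 w2=1
  Δ1: clk:0→1
  Δ2: w4:1→0
  Δ3: w1:0→1
  (3Δ to stable)
t=1 Δ0: w1=1 clk=1 w4=0 w3=1 w2=1
  Δ1: clk:1→0
  (1Δ to stable)
t=2 Δ0: w1=1 clk=0 w4=0 w3=1 w2=1
  Δ1: clk:0→1
  Δ2: w4:0→1
  Δ3: w1:1→0
  (3Δ to stable)
t=3 Δ0: w1=0 clk=1 w4=1 w3=1 w2=1
  Δ1: clk:1→0
  (1Δ to stable)
t=4 Δ0: w1=0 clk=0 w4=1 w3=1 w2=1
  Δ1: clk:0→1
  Δ2: w4:1→0
  Δ3: w1:0→1
  (3Δ to stable)
t=5 Δ0: w1=1 clk=1 w4=0 w3=1 w2=1
  Δ1: clk:1→0
  (1Δ to stable)
t=6 Δ0: w1=1 clk=0 w4=0 w3=1 w2=1
  Δ1: clk:0→1
  Δ2: w4:0→1
  Δ3: w1:1→0
  (3Δ to stable)
t=7 Δ0: w1=0 clk=1 w4=1 w3=1 w2=1
  Δ1: clk:1→0
  (1Δ to stable)
t=8 Δ0: w1=0 clk=0 w4=1 w3=1 w2=1
  Δ1: clk:0→1
  Δ2: w4:1→0
  Δ3: w1:0→1
  (3Δ to stable)
t=9 Δ0: w1=1 clk=1 w4=0 w3=1 w2=1
  Δ1: clk:1→0
  (1Δ to stable)
t=10 Δ0: w1=1 clk=0 w4=0 w3=1 w2=1
  Δ1: clk:0→1
  Δ2: w4:0→1
  Δ3: w1:1→0
  (3Δ to stable)
t=11 Δ0: w1=0 clk=1 w4=1 w3=1 w2=1
  Δ1: clk:1→0
  (1Δ to stable)
t=12 Δ0: w1=0 clk=0 w4=1 w3=1 w2=1
  Δ1: clk:0→1
  Δ2: w4:1→0
  Δ3: w1:0→1
  (3Δ to stable)
t=13 Δ0: w1=1 clk=1 w4=0 w3=1 w2=1
  Δ1: clk:1→0
  (1Δ to stable)
t=14 Δ0: w1=1 clk=0 w4=0 w3=1 w2=1
  Δ1: clk:0→1
  Δ2: w4:0→1
  Δ3: w1:1→0
  (3Δ to stable)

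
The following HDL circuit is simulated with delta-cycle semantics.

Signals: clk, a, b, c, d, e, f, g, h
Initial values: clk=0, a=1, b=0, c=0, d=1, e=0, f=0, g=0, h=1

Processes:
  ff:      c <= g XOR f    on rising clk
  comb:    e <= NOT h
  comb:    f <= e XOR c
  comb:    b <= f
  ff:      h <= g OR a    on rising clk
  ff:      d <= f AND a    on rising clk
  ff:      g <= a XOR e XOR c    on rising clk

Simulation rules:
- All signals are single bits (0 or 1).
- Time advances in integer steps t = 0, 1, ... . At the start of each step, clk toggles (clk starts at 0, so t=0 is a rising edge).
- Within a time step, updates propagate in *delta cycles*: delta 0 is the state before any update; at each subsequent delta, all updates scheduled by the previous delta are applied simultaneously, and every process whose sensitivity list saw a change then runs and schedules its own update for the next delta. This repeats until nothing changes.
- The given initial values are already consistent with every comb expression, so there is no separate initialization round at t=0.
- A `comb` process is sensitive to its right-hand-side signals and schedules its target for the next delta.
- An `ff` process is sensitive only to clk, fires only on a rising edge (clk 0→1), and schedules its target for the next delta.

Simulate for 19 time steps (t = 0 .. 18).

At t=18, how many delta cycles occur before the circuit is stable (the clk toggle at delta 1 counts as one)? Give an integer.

2

t0.Δ0 g=0 a=1 f=0 clk=0 c=0 h=1 b=0 e=0 d=1
t0.Δ1 g=0 a=1 f=0 clk=1 c=0 h=1 b=0 e=0 d=1
t0.Δ2 g=1 a=1 f=0 clk=1 c=0 h=1 b=0 e=0 d=0
t1.Δ0 g=1 a=1 f=0 clk=1 c=0 h=1 b=0 e=0 d=0
t1.Δ1 g=1 a=1 f=0 clk=0 c=0 h=1 b=0 e=0 d=0
t2.Δ0 g=1 a=1 f=0 clk=0 c=0 h=1 b=0 e=0 d=0
t2.Δ1 g=1 a=1 f=0 clk=1 c=0 h=1 b=0 e=0 d=0
t2.Δ2 g=1 a=1 f=0 clk=1 c=1 h=1 b=0 e=0 d=0
t2.Δ3 g=1 a=1 f=1 clk=1 c=1 h=1 b=0 e=0 d=0
t2.Δ4 g=1 a=1 f=1 clk=1 c=1 h=1 b=1 e=0 d=0
t3.Δ0 g=1 a=1 f=1 clk=1 c=1 h=1 b=1 e=0 d=0
t3.Δ1 g=1 a=1 f=1 clk=0 c=1 h=1 b=1 e=0 d=0
t4.Δ0 g=1 a=1 f=1 clk=0 c=1 h=1 b=1 e=0 d=0
t4.Δ1 g=1 a=1 f=1 clk=1 c=1 h=1 b=1 e=0 d=0
t4.Δ2 g=0 a=1 f=1 clk=1 c=0 h=1 b=1 e=0 d=1
t4.Δ3 g=0 a=1 f=0 clk=1 c=0 h=1 b=1 e=0 d=1
t4.Δ4 g=0 a=1 f=0 clk=1 c=0 h=1 b=0 e=0 d=1
t5.Δ0 g=0 a=1 f=0 clk=1 c=0 h=1 b=0 e=0 d=1
t5.Δ1 g=0 a=1 f=0 clk=0 c=0 h=1 b=0 e=0 d=1
t6.Δ0 g=0 a=1 f=0 clk=0 c=0 h=1 b=0 e=0 d=1
t6.Δ1 g=0 a=1 f=0 clk=1 c=0 h=1 b=0 e=0 d=1
t6.Δ2 g=1 a=1 f=0 clk=1 c=0 h=1 b=0 e=0 d=0
t7.Δ0 g=1 a=1 f=0 clk=1 c=0 h=1 b=0 e=0 d=0
t7.Δ1 g=1 a=1 f=0 clk=0 c=0 h=1 b=0 e=0 d=0
t8.Δ0 g=1 a=1 f=0 clk=0 c=0 h=1 b=0 e=0 d=0
t8.Δ1 g=1 a=1 f=0 clk=1 c=0 h=1 b=0 e=0 d=0
t8.Δ2 g=1 a=1 f=0 clk=1 c=1 h=1 b=0 e=0 d=0
t8.Δ3 g=1 a=1 f=1 clk=1 c=1 h=1 b=0 e=0 d=0
t8.Δ4 g=1 a=1 f=1 clk=1 c=1 h=1 b=1 e=0 d=0
t9.Δ0 g=1 a=1 f=1 clk=1 c=1 h=1 b=1 e=0 d=0
t9.Δ1 g=1 a=1 f=1 clk=0 c=1 h=1 b=1 e=0 d=0
t10.Δ0 g=1 a=1 f=1 clk=0 c=1 h=1 b=1 e=0 d=0
t10.Δ1 g=1 a=1 f=1 clk=1 c=1 h=1 b=1 e=0 d=0
t10.Δ2 g=0 a=1 f=1 clk=1 c=0 h=1 b=1 e=0 d=1
t10.Δ3 g=0 a=1 f=0 clk=1 c=0 h=1 b=1 e=0 d=1
t10.Δ4 g=0 a=1 f=0 clk=1 c=0 h=1 b=0 e=0 d=1
t11.Δ0 g=0 a=1 f=0 clk=1 c=0 h=1 b=0 e=0 d=1
t11.Δ1 g=0 a=1 f=0 clk=0 c=0 h=1 b=0 e=0 d=1
t12.Δ0 g=0 a=1 f=0 clk=0 c=0 h=1 b=0 e=0 d=1
t12.Δ1 g=0 a=1 f=0 clk=1 c=0 h=1 b=0 e=0 d=1
t12.Δ2 g=1 a=1 f=0 clk=1 c=0 h=1 b=0 e=0 d=0
t13.Δ0 g=1 a=1 f=0 clk=1 c=0 h=1 b=0 e=0 d=0
t13.Δ1 g=1 a=1 f=0 clk=0 c=0 h=1 b=0 e=0 d=0
t14.Δ0 g=1 a=1 f=0 clk=0 c=0 h=1 b=0 e=0 d=0
t14.Δ1 g=1 a=1 f=0 clk=1 c=0 h=1 b=0 e=0 d=0
t14.Δ2 g=1 a=1 f=0 clk=1 c=1 h=1 b=0 e=0 d=0
t14.Δ3 g=1 a=1 f=1 clk=1 c=1 h=1 b=0 e=0 d=0
t14.Δ4 g=1 a=1 f=1 clk=1 c=1 h=1 b=1 e=0 d=0
t15.Δ0 g=1 a=1 f=1 clk=1 c=1 h=1 b=1 e=0 d=0
t15.Δ1 g=1 a=1 f=1 clk=0 c=1 h=1 b=1 e=0 d=0
t16.Δ0 g=1 a=1 f=1 clk=0 c=1 h=1 b=1 e=0 d=0
t16.Δ1 g=1 a=1 f=1 clk=1 c=1 h=1 b=1 e=0 d=0
t16.Δ2 g=0 a=1 f=1 clk=1 c=0 h=1 b=1 e=0 d=1
t16.Δ3 g=0 a=1 f=0 clk=1 c=0 h=1 b=1 e=0 d=1
t16.Δ4 g=0 a=1 f=0 clk=1 c=0 h=1 b=0 e=0 d=1
t17.Δ0 g=0 a=1 f=0 clk=1 c=0 h=1 b=0 e=0 d=1
t17.Δ1 g=0 a=1 f=0 clk=0 c=0 h=1 b=0 e=0 d=1
t18.Δ0 g=0 a=1 f=0 clk=0 c=0 h=1 b=0 e=0 d=1
t18.Δ1 g=0 a=1 f=0 clk=1 c=0 h=1 b=0 e=0 d=1
t18.Δ2 g=1 a=1 f=0 clk=1 c=0 h=1 b=0 e=0 d=0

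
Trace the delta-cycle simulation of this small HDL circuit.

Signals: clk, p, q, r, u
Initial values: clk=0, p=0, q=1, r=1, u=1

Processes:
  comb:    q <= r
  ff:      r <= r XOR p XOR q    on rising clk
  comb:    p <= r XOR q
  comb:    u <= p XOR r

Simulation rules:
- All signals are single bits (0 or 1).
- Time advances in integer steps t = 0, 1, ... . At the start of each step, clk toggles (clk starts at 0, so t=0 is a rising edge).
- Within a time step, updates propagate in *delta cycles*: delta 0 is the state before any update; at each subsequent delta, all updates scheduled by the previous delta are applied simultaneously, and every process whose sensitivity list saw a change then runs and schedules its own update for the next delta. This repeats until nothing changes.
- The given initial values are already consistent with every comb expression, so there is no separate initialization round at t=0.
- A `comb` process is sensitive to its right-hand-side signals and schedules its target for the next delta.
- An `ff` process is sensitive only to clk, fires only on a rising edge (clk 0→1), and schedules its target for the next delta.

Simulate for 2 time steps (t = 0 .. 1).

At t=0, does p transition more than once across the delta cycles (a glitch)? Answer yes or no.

yes

[bits: q,r,u,p,clk]
t=0: Δ0=11100 Δ1=11101 Δ2=10101 Δ3=00011 Δ4=00101 Δ5=00001 | 5Δ
t=1: Δ0=00001 Δ1=00000 | 1Δ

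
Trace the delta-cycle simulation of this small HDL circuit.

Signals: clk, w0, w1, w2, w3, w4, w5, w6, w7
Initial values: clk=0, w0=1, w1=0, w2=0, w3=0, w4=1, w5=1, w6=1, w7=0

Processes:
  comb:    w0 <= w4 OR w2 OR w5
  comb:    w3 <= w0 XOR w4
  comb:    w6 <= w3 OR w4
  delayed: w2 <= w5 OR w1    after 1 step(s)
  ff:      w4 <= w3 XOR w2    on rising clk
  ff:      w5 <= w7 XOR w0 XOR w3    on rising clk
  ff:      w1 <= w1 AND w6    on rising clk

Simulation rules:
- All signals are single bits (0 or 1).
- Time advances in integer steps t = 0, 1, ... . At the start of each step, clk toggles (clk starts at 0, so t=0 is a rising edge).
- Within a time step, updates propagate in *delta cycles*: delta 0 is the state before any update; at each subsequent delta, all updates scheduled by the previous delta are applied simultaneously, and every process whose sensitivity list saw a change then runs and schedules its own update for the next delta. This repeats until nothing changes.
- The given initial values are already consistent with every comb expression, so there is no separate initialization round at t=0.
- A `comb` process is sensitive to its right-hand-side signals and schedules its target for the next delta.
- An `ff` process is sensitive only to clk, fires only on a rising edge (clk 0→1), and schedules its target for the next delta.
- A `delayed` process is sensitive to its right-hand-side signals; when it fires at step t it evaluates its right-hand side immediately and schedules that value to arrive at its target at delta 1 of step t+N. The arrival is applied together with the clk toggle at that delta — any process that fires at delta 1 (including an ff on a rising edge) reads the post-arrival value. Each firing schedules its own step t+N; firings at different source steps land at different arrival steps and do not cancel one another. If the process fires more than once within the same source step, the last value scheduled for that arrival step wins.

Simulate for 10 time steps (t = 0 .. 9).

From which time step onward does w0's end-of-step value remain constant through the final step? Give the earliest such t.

7

t=0 Δ0: w6=1 w0=1 w7=0 w2=0 w4=1 w3=0 clk=0 w1=0 w5=1
  Δ1: clk:0→1
  Δ2: w4:1→0
  Δ3: w6:1→0, w3:0→1
  Δ4: w6:0→1
  (4Δ to stable)
t=1 Δ0: w6=1 w0=1 w7=0 w2=0 w4=0 w3=1 clk=1 w1=0 w5=1
  Δ1: clk:1→0
  (1Δ to stable)
t=2 Δ0: w6=1 w0=1 w7=0 w2=0 w4=0 w3=1 clk=0 w1=0 w5=1
  Δ1: clk:0→1
  Δ2: w4:0→1, w5:1→0
  Δ3: w3:1→0
  (3Δ to stable)
t=3 Δ0: w6=1 w0=1 w7=0 w2=0 w4=1 w3=0 clk=1 w1=0 w5=0
  Δ1: clk:1→0
  (1Δ to stable)
t=4 Δ0: w6=1 w0=1 w7=0 w2=0 w4=1 w3=0 clk=0 w1=0 w5=0
  Δ1: clk:0→1
  Δ2: w4:1→0, w5:0→1
  Δ3: w6:1→0, w3:0→1
  Δ4: w6:0→1
  (4Δ to stable)
t=5 Δ0: w6=1 w0=1 w7=0 w2=0 w4=0 w3=1 clk=1 w1=0 w5=1
  Δ1: w2:0→1, clk:1→0
  (1Δ to stable)
t=6 Δ0: w6=1 w0=1 w7=0 w2=1 w4=0 w3=1 clk=0 w1=0 w5=1
  Δ1: clk:0→1
  Δ2: w5:1→0
  (2Δ to stable)
t=7 Δ0: w6=1 w0=1 w7=0 w2=1 w4=0 w3=1 clk=1 w1=0 w5=0
  Δ1: w2:1→0, clk:1→0
  Δ2: w0:1→0
  Δ3: w3:1→0
  Δ4: w6:1→0
  (4Δ to stable)
t=8 Δ0: w6=0 w0=0 w7=0 w2=0 w4=0 w3=0 clk=0 w1=0 w5=0
  Δ1: clk:0→1
  (1Δ to stable)
t=9 Δ0: w6=0 w0=0 w7=0 w2=0 w4=0 w3=0 clk=1 w1=0 w5=0
  Δ1: clk:1→0
  (1Δ to stable)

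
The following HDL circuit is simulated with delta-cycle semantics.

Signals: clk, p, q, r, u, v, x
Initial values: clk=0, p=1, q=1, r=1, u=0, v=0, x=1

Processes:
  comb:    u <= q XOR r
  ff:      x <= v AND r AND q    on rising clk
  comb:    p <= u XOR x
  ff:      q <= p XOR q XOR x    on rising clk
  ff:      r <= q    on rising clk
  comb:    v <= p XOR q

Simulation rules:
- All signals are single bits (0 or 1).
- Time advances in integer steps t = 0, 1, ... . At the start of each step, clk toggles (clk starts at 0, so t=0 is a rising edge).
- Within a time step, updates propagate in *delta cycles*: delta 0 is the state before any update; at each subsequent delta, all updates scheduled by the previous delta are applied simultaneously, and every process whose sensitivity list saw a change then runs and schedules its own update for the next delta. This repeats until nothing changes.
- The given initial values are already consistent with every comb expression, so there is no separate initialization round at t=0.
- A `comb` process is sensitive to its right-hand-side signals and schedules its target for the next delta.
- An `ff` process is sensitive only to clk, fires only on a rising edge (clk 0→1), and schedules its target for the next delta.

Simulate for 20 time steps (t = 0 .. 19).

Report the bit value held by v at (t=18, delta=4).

0

t=0 Δ0: v=0 u=0 q=1 x=1 clk=0 p=1 r=1
  Δ1: clk:0→1
  Δ2: x:1→0
  Δ3: p:1→0
  Δ4: v:0→1
  (4Δ to stable)
t=1 Δ0: v=1 u=0 q=1 x=0 clk=1 p=0 r=1
  Δ1: clk:1→0
  (1Δ to stable)
t=2 Δ0: v=1 u=0 q=1 x=0 clk=0 p=0 r=1
  Δ1: clk:0→1
  Δ2: x:0→1
  Δ3: p:0→1
  Δ4: v:1→0
  (4Δ to stable)
t=3 Δ0: v=0 u=0 q=1 x=1 clk=1 p=1 r=1
  Δ1: clk:1→0
  (1Δ to stable)
t=4 Δ0: v=0 u=0 q=1 x=1 clk=0 p=1 r=1
  Δ1: clk:0→1
  Δ2: x:1→0
  Δ3: p:1→0
  Δ4: v:0→1
  (4Δ to stable)
t=5 Δ0: v=1 u=0 q=1 x=0 clk=1 p=0 r=1
  Δ1: clk:1→0
  (1Δ to stable)
t=6 Δ0: v=1 u=0 q=1 x=0 clk=0 p=0 r=1
  Δ1: clk:0→1
  Δ2: x:0→1
  Δ3: p:0→1
  Δ4: v:1→0
  (4Δ to stable)
t=7 Δ0: v=0 u=0 q=1 x=1 clk=1 p=1 r=1
  Δ1: clk:1→0
  (1Δ to stable)
t=8 Δ0: v=0 u=0 q=1 x=1 clk=0 p=1 r=1
  Δ1: clk:0→1
  Δ2: x:1→0
  Δ3: p:1→0
  Δ4: v:0→1
  (4Δ to stable)
t=9 Δ0: v=1 u=0 q=1 x=0 clk=1 p=0 r=1
  Δ1: clk:1→0
  (1Δ to stable)
t=10 Δ0: v=1 u=0 q=1 x=0 clk=0 p=0 r=1
  Δ1: clk:0→1
  Δ2: x:0→1
  Δ3: p:0→1
  Δ4: v:1→0
  (4Δ to stable)
t=11 Δ0: v=0 u=0 q=1 x=1 clk=1 p=1 r=1
  Δ1: clk:1→0
  (1Δ to stable)
t=12 Δ0: v=0 u=0 q=1 x=1 clk=0 p=1 r=1
  Δ1: clk:0→1
  Δ2: x:1→0
  Δ3: p:1→0
  Δ4: v:0→1
  (4Δ to stable)
t=13 Δ0: v=1 u=0 q=1 x=0 clk=1 p=0 r=1
  Δ1: clk:1→0
  (1Δ to stable)
t=14 Δ0: v=1 u=0 q=1 x=0 clk=0 p=0 r=1
  Δ1: clk:0→1
  Δ2: x:0→1
  Δ3: p:0→1
  Δ4: v:1→0
  (4Δ to stable)
t=15 Δ0: v=0 u=0 q=1 x=1 clk=1 p=1 r=1
  Δ1: clk:1→0
  (1Δ to stable)
t=16 Δ0: v=0 u=0 q=1 x=1 clk=0 p=1 r=1
  Δ1: clk:0→1
  Δ2: x:1→0
  Δ3: p:1→0
  Δ4: v:0→1
  (4Δ to stable)
t=17 Δ0: v=1 u=0 q=1 x=0 clk=1 p=0 r=1
  Δ1: clk:1→0
  (1Δ to stable)
t=18 Δ0: v=1 u=0 q=1 x=0 clk=0 p=0 r=1
  Δ1: clk:0→1
  Δ2: x:0→1
  Δ3: p:0→1
  Δ4: v:1→0
  (4Δ to stable)
t=19 Δ0: v=0 u=0 q=1 x=1 clk=1 p=1 r=1
  Δ1: clk:1→0
  (1Δ to stable)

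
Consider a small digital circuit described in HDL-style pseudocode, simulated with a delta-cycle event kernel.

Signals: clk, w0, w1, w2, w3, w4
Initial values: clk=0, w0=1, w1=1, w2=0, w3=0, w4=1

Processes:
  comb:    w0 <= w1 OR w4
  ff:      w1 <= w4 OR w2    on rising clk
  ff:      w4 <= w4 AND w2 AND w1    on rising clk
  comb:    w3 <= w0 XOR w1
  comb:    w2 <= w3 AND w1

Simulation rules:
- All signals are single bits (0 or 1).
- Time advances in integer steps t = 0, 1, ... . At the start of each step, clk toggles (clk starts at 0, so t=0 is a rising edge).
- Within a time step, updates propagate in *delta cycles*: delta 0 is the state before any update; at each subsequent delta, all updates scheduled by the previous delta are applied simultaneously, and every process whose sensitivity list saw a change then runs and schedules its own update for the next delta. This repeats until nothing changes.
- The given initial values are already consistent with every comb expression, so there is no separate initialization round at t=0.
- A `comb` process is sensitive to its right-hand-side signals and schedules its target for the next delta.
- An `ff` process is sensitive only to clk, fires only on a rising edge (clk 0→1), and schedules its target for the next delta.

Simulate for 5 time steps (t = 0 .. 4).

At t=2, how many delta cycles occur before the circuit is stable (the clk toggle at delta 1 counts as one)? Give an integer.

[bits: w1,w0,w4,w3,clk,w2]
t=0: Δ0=111000 Δ1=111010 Δ2=110010 | 2Δ
t=1: Δ0=110010 Δ1=110000 | 1Δ
t=2: Δ0=110000 Δ1=110010 Δ2=010010 Δ3=000110 Δ4=000010 | 4Δ
t=3: Δ0=000010 Δ1=000000 | 1Δ
t=4: Δ0=000000 Δ1=000010 | 1Δ

4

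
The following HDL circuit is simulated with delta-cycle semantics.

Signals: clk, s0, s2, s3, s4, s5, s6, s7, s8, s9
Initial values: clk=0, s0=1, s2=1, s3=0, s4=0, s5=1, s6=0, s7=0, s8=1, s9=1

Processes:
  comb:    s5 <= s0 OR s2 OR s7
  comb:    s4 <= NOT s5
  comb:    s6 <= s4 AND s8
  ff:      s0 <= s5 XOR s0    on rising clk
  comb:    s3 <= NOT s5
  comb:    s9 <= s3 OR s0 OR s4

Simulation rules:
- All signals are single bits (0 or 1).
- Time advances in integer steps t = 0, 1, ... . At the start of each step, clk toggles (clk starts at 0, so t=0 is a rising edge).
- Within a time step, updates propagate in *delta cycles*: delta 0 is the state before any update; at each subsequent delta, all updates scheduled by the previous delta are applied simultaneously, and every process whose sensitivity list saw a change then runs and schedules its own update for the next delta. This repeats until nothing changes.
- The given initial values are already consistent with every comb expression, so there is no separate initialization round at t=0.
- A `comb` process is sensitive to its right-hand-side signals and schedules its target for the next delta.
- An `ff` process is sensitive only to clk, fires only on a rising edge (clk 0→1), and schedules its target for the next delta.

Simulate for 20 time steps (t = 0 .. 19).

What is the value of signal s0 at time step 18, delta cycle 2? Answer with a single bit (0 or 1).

1

t0.Δ0 s9=1 s0=1 s3=0 clk=0 s8=1 s7=0 s6=0 s2=1 s4=0 s5=1
t0.Δ1 s9=1 s0=1 s3=0 clk=1 s8=1 s7=0 s6=0 s2=1 s4=0 s5=1
t0.Δ2 s9=1 s0=0 s3=0 clk=1 s8=1 s7=0 s6=0 s2=1 s4=0 s5=1
t0.Δ3 s9=0 s0=0 s3=0 clk=1 s8=1 s7=0 s6=0 s2=1 s4=0 s5=1
t1.Δ0 s9=0 s0=0 s3=0 clk=1 s8=1 s7=0 s6=0 s2=1 s4=0 s5=1
t1.Δ1 s9=0 s0=0 s3=0 clk=0 s8=1 s7=0 s6=0 s2=1 s4=0 s5=1
t2.Δ0 s9=0 s0=0 s3=0 clk=0 s8=1 s7=0 s6=0 s2=1 s4=0 s5=1
t2.Δ1 s9=0 s0=0 s3=0 clk=1 s8=1 s7=0 s6=0 s2=1 s4=0 s5=1
t2.Δ2 s9=0 s0=1 s3=0 clk=1 s8=1 s7=0 s6=0 s2=1 s4=0 s5=1
t2.Δ3 s9=1 s0=1 s3=0 clk=1 s8=1 s7=0 s6=0 s2=1 s4=0 s5=1
t3.Δ0 s9=1 s0=1 s3=0 clk=1 s8=1 s7=0 s6=0 s2=1 s4=0 s5=1
t3.Δ1 s9=1 s0=1 s3=0 clk=0 s8=1 s7=0 s6=0 s2=1 s4=0 s5=1
t4.Δ0 s9=1 s0=1 s3=0 clk=0 s8=1 s7=0 s6=0 s2=1 s4=0 s5=1
t4.Δ1 s9=1 s0=1 s3=0 clk=1 s8=1 s7=0 s6=0 s2=1 s4=0 s5=1
t4.Δ2 s9=1 s0=0 s3=0 clk=1 s8=1 s7=0 s6=0 s2=1 s4=0 s5=1
t4.Δ3 s9=0 s0=0 s3=0 clk=1 s8=1 s7=0 s6=0 s2=1 s4=0 s5=1
t5.Δ0 s9=0 s0=0 s3=0 clk=1 s8=1 s7=0 s6=0 s2=1 s4=0 s5=1
t5.Δ1 s9=0 s0=0 s3=0 clk=0 s8=1 s7=0 s6=0 s2=1 s4=0 s5=1
t6.Δ0 s9=0 s0=0 s3=0 clk=0 s8=1 s7=0 s6=0 s2=1 s4=0 s5=1
t6.Δ1 s9=0 s0=0 s3=0 clk=1 s8=1 s7=0 s6=0 s2=1 s4=0 s5=1
t6.Δ2 s9=0 s0=1 s3=0 clk=1 s8=1 s7=0 s6=0 s2=1 s4=0 s5=1
t6.Δ3 s9=1 s0=1 s3=0 clk=1 s8=1 s7=0 s6=0 s2=1 s4=0 s5=1
t7.Δ0 s9=1 s0=1 s3=0 clk=1 s8=1 s7=0 s6=0 s2=1 s4=0 s5=1
t7.Δ1 s9=1 s0=1 s3=0 clk=0 s8=1 s7=0 s6=0 s2=1 s4=0 s5=1
t8.Δ0 s9=1 s0=1 s3=0 clk=0 s8=1 s7=0 s6=0 s2=1 s4=0 s5=1
t8.Δ1 s9=1 s0=1 s3=0 clk=1 s8=1 s7=0 s6=0 s2=1 s4=0 s5=1
t8.Δ2 s9=1 s0=0 s3=0 clk=1 s8=1 s7=0 s6=0 s2=1 s4=0 s5=1
t8.Δ3 s9=0 s0=0 s3=0 clk=1 s8=1 s7=0 s6=0 s2=1 s4=0 s5=1
t9.Δ0 s9=0 s0=0 s3=0 clk=1 s8=1 s7=0 s6=0 s2=1 s4=0 s5=1
t9.Δ1 s9=0 s0=0 s3=0 clk=0 s8=1 s7=0 s6=0 s2=1 s4=0 s5=1
t10.Δ0 s9=0 s0=0 s3=0 clk=0 s8=1 s7=0 s6=0 s2=1 s4=0 s5=1
t10.Δ1 s9=0 s0=0 s3=0 clk=1 s8=1 s7=0 s6=0 s2=1 s4=0 s5=1
t10.Δ2 s9=0 s0=1 s3=0 clk=1 s8=1 s7=0 s6=0 s2=1 s4=0 s5=1
t10.Δ3 s9=1 s0=1 s3=0 clk=1 s8=1 s7=0 s6=0 s2=1 s4=0 s5=1
t11.Δ0 s9=1 s0=1 s3=0 clk=1 s8=1 s7=0 s6=0 s2=1 s4=0 s5=1
t11.Δ1 s9=1 s0=1 s3=0 clk=0 s8=1 s7=0 s6=0 s2=1 s4=0 s5=1
t12.Δ0 s9=1 s0=1 s3=0 clk=0 s8=1 s7=0 s6=0 s2=1 s4=0 s5=1
t12.Δ1 s9=1 s0=1 s3=0 clk=1 s8=1 s7=0 s6=0 s2=1 s4=0 s5=1
t12.Δ2 s9=1 s0=0 s3=0 clk=1 s8=1 s7=0 s6=0 s2=1 s4=0 s5=1
t12.Δ3 s9=0 s0=0 s3=0 clk=1 s8=1 s7=0 s6=0 s2=1 s4=0 s5=1
t13.Δ0 s9=0 s0=0 s3=0 clk=1 s8=1 s7=0 s6=0 s2=1 s4=0 s5=1
t13.Δ1 s9=0 s0=0 s3=0 clk=0 s8=1 s7=0 s6=0 s2=1 s4=0 s5=1
t14.Δ0 s9=0 s0=0 s3=0 clk=0 s8=1 s7=0 s6=0 s2=1 s4=0 s5=1
t14.Δ1 s9=0 s0=0 s3=0 clk=1 s8=1 s7=0 s6=0 s2=1 s4=0 s5=1
t14.Δ2 s9=0 s0=1 s3=0 clk=1 s8=1 s7=0 s6=0 s2=1 s4=0 s5=1
t14.Δ3 s9=1 s0=1 s3=0 clk=1 s8=1 s7=0 s6=0 s2=1 s4=0 s5=1
t15.Δ0 s9=1 s0=1 s3=0 clk=1 s8=1 s7=0 s6=0 s2=1 s4=0 s5=1
t15.Δ1 s9=1 s0=1 s3=0 clk=0 s8=1 s7=0 s6=0 s2=1 s4=0 s5=1
t16.Δ0 s9=1 s0=1 s3=0 clk=0 s8=1 s7=0 s6=0 s2=1 s4=0 s5=1
t16.Δ1 s9=1 s0=1 s3=0 clk=1 s8=1 s7=0 s6=0 s2=1 s4=0 s5=1
t16.Δ2 s9=1 s0=0 s3=0 clk=1 s8=1 s7=0 s6=0 s2=1 s4=0 s5=1
t16.Δ3 s9=0 s0=0 s3=0 clk=1 s8=1 s7=0 s6=0 s2=1 s4=0 s5=1
t17.Δ0 s9=0 s0=0 s3=0 clk=1 s8=1 s7=0 s6=0 s2=1 s4=0 s5=1
t17.Δ1 s9=0 s0=0 s3=0 clk=0 s8=1 s7=0 s6=0 s2=1 s4=0 s5=1
t18.Δ0 s9=0 s0=0 s3=0 clk=0 s8=1 s7=0 s6=0 s2=1 s4=0 s5=1
t18.Δ1 s9=0 s0=0 s3=0 clk=1 s8=1 s7=0 s6=0 s2=1 s4=0 s5=1
t18.Δ2 s9=0 s0=1 s3=0 clk=1 s8=1 s7=0 s6=0 s2=1 s4=0 s5=1
t18.Δ3 s9=1 s0=1 s3=0 clk=1 s8=1 s7=0 s6=0 s2=1 s4=0 s5=1
t19.Δ0 s9=1 s0=1 s3=0 clk=1 s8=1 s7=0 s6=0 s2=1 s4=0 s5=1
t19.Δ1 s9=1 s0=1 s3=0 clk=0 s8=1 s7=0 s6=0 s2=1 s4=0 s5=1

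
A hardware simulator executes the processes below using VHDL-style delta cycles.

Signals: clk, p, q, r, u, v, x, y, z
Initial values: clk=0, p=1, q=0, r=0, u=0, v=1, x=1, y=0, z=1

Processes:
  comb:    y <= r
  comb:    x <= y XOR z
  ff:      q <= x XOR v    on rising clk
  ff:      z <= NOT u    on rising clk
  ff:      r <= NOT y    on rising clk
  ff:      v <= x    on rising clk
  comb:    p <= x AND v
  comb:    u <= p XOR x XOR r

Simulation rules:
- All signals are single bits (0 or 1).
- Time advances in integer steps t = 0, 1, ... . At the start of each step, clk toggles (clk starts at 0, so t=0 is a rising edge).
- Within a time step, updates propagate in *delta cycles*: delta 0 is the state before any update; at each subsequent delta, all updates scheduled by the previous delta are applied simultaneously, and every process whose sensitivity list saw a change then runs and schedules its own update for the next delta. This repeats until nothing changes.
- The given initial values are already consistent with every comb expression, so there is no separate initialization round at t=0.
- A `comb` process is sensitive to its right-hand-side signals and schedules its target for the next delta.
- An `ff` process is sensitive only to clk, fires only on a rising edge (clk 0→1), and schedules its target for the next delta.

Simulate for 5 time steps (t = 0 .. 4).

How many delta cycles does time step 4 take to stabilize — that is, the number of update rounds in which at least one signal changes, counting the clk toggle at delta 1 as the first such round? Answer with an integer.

5

t=0 Δ0: y=0 z=1 x=1 u=0 r=0 v=1 q=0 p=1 clk=0
  Δ1: clk:0→1
  Δ2: r:0→1
  Δ3: y:0→1, u:0→1
  Δ4: x:1→0
  Δ5: u:1→0, p:1→0
  Δ6: u:0→1
  (6Δ to stable)
t=1 Δ0: y=1 z=1 x=0 u=1 r=1 v=1 q=0 p=0 clk=1
  Δ1: clk:1→0
  (1Δ to stable)
t=2 Δ0: y=1 z=1 x=0 u=1 r=1 v=1 q=0 p=0 clk=0
  Δ1: clk:0→1
  Δ2: z:1→0, r:1→0, v:1→0, q:0→1
  Δ3: y:1→0, x:0→1, u:1→0
  Δ4: x:1→0, u:0→1
  Δ5: u:1→0
  (5Δ to stable)
t=3 Δ0: y=0 z=0 x=0 u=0 r=0 v=0 q=1 p=0 clk=1
  Δ1: clk:1→0
  (1Δ to stable)
t=4 Δ0: y=0 z=0 x=0 u=0 r=0 v=0 q=1 p=0 clk=0
  Δ1: clk:0→1
  Δ2: z:0→1, r:0→1, q:1→0
  Δ3: y:0→1, x:0→1, u:0→1
  Δ4: x:1→0, u:1→0
  Δ5: u:0→1
  (5Δ to stable)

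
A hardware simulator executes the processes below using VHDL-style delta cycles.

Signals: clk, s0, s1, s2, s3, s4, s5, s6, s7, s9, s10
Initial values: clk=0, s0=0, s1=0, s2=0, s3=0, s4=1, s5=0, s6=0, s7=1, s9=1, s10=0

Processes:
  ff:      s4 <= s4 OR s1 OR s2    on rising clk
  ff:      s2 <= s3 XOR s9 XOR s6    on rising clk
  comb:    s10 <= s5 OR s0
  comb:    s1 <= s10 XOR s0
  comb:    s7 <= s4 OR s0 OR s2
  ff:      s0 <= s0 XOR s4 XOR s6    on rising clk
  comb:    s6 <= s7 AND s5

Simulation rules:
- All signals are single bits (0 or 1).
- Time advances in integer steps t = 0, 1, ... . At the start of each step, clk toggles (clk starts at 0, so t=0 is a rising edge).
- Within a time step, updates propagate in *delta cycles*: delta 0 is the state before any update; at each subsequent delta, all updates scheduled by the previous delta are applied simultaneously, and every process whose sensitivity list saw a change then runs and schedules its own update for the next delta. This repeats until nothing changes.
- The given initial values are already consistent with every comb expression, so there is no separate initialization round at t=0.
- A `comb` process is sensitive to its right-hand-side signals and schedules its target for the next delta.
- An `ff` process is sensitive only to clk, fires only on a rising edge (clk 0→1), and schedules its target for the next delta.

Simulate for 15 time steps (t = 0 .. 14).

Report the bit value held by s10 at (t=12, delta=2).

[bits: s5,s0,s4,s1,s10,s3,s9,s2,s6,s7,clk]
t=0: Δ0=00100010010 Δ1=00100010011 Δ2=01100011011 Δ3=01111011011 Δ4=01101011011 | 4Δ
t=1: Δ0=01101011011 Δ1=01101011010 | 1Δ
t=2: Δ0=01101011010 Δ1=01101011011 Δ2=00101011011 Δ3=00110011011 Δ4=00100011011 | 4Δ
t=3: Δ0=00100011011 Δ1=00100011010 | 1Δ
t=4: Δ0=00100011010 Δ1=00100011011 Δ2=01100011011 Δ3=01111011011 Δ4=01101011011 | 4Δ
t=5: Δ0=01101011011 Δ1=01101011010 | 1Δ
t=6: Δ0=01101011010 Δ1=01101011011 Δ2=00101011011 Δ3=00110011011 Δ4=00100011011 | 4Δ
t=7: Δ0=00100011011 Δ1=00100011010 | 1Δ
t=8: Δ0=00100011010 Δ1=00100011011 Δ2=01100011011 Δ3=01111011011 Δ4=01101011011 | 4Δ
t=9: Δ0=01101011011 Δ1=01101011010 | 1Δ
t=10: Δ0=01101011010 Δ1=01101011011 Δ2=00101011011 Δ3=00110011011 Δ4=00100011011 | 4Δ
t=11: Δ0=00100011011 Δ1=00100011010 | 1Δ
t=12: Δ0=00100011010 Δ1=00100011011 Δ2=01100011011 Δ3=01111011011 Δ4=01101011011 | 4Δ
t=13: Δ0=01101011011 Δ1=01101011010 | 1Δ
t=14: Δ0=01101011010 Δ1=01101011011 Δ2=00101011011 Δ3=00110011011 Δ4=00100011011 | 4Δ

0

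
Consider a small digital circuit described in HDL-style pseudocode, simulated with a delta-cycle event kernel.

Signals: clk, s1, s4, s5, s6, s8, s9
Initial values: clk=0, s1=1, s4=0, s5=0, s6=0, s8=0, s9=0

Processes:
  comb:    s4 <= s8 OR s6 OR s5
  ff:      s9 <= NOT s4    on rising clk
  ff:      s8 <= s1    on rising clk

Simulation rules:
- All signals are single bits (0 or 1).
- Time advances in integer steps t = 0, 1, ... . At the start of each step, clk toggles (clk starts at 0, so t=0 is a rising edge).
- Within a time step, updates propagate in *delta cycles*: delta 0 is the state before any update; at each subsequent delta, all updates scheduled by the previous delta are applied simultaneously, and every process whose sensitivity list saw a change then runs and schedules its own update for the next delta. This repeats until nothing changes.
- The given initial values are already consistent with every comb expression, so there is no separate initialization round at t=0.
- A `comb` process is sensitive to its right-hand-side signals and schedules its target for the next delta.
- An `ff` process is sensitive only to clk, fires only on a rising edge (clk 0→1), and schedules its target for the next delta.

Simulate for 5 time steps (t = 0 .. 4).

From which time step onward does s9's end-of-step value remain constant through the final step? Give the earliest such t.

t0.Δ0 s4=0 s8=0 s5=0 s1=1 s6=0 s9=0 clk=0
t0.Δ1 s4=0 s8=0 s5=0 s1=1 s6=0 s9=0 clk=1
t0.Δ2 s4=0 s8=1 s5=0 s1=1 s6=0 s9=1 clk=1
t0.Δ3 s4=1 s8=1 s5=0 s1=1 s6=0 s9=1 clk=1
t1.Δ0 s4=1 s8=1 s5=0 s1=1 s6=0 s9=1 clk=1
t1.Δ1 s4=1 s8=1 s5=0 s1=1 s6=0 s9=1 clk=0
t2.Δ0 s4=1 s8=1 s5=0 s1=1 s6=0 s9=1 clk=0
t2.Δ1 s4=1 s8=1 s5=0 s1=1 s6=0 s9=1 clk=1
t2.Δ2 s4=1 s8=1 s5=0 s1=1 s6=0 s9=0 clk=1
t3.Δ0 s4=1 s8=1 s5=0 s1=1 s6=0 s9=0 clk=1
t3.Δ1 s4=1 s8=1 s5=0 s1=1 s6=0 s9=0 clk=0
t4.Δ0 s4=1 s8=1 s5=0 s1=1 s6=0 s9=0 clk=0
t4.Δ1 s4=1 s8=1 s5=0 s1=1 s6=0 s9=0 clk=1

2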